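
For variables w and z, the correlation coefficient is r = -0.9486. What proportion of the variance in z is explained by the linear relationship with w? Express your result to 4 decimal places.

r² = (-0.9486)² = 0.8998

0.8998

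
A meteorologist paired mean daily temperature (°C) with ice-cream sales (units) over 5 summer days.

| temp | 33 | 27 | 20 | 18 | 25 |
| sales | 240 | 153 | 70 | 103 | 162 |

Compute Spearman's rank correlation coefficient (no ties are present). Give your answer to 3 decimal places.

Rank temp: 5, 4, 2, 1, 3
Rank sales: 5, 3, 1, 2, 4
d = rank(temp) − rank(sales): 0, 1, 1, -1, -1; Σd² = 4
ρ = 1 − 6Σd² / [n(n²−1)] = 1 − 6×4 / (5×24) = 1 − 24/120 ≈ 0.800

0.800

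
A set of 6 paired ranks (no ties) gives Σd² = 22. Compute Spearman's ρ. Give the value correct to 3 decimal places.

ρ = 1 − 6Σd² / [n(n²−1)] = 1 − 6×22 / (6×35)
  = 1 − 132/210 = 1 − 0.6286 ≈ 0.371

0.371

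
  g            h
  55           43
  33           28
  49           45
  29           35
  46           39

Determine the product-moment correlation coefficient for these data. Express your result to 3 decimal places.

n = 5, Σg = 212, Σh = 190, Σg² = 9472, Σh² = 7404, Σgh = 8303
nΣgh − ΣgΣh = 41515 − 40280 = 1235
nΣg² − (Σg)² = 47360 − 44944 = 2416; nΣh² − (Σh)² = 37020 − 36100 = 920
r = 1235 / √(2416 × 920) = 1235 / 1490.8789 ≈ 0.828

0.828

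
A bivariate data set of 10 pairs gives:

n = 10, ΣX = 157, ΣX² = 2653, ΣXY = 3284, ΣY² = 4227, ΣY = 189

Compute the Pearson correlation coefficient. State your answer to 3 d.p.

r = (nΣXY − ΣXΣY) / √[(nΣX² − (ΣX)²)(nΣY² − (ΣY)²)]
Numerator: 10×3284 − 157×189 = 3167
Denominator: √[(26530 − 24649)(42270 − 35721)] = √[1881 × 6549] = 3509.7961
r = 3167 / 3509.7961 ≈ 0.902

0.902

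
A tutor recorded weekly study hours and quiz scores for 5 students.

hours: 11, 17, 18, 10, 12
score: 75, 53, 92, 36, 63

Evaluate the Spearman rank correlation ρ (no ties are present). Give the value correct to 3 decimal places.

0.600

Rank hours: 2, 4, 5, 1, 3
Rank score: 4, 2, 5, 1, 3
d = rank(hours) − rank(score): -2, 2, 0, 0, 0; Σd² = 8
ρ = 1 − 6Σd² / [n(n²−1)] = 1 − 6×8 / (5×24) = 1 − 48/120 ≈ 0.600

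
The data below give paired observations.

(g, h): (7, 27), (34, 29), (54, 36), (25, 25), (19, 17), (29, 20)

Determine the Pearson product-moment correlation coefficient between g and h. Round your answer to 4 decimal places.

n = 6, Σg = 168, Σh = 154, Σg² = 5948, Σh² = 4180, Σgh = 4647
nΣgh − ΣgΣh = 27882 − 25872 = 2010
nΣg² − (Σg)² = 35688 − 28224 = 7464; nΣh² − (Σh)² = 25080 − 23716 = 1364
r = 2010 / √(7464 × 1364) = 2010 / 3190.7516 ≈ 0.6299

0.6299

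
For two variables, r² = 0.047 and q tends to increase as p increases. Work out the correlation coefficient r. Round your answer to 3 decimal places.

0.217

|r| = √0.047 = 0.217
The association is positive, so r = 0.217.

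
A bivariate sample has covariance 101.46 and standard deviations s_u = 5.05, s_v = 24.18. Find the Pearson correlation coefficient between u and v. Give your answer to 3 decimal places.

0.831

r = Cov(u,v) / (s_u · s_v) = 101.46 / (5.05 × 24.18)
  = 101.46 / 122.1090 ≈ 0.831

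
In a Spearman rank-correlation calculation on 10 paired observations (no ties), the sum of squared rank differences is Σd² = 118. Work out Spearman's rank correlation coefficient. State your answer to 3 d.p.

0.285

ρ = 1 − 6Σd² / [n(n²−1)] = 1 − 6×118 / (10×99)
  = 1 − 708/990 = 1 − 0.7152 ≈ 0.285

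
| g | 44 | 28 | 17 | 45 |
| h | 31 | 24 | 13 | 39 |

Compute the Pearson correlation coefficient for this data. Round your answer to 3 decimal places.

0.959

n = 4, Σg = 134, Σh = 107, Σg² = 5034, Σh² = 3227, Σgh = 4012
nΣgh − ΣgΣh = 16048 − 14338 = 1710
nΣg² − (Σg)² = 20136 − 17956 = 2180; nΣh² − (Σh)² = 12908 − 11449 = 1459
r = 1710 / √(2180 × 1459) = 1710 / 1783.4293 ≈ 0.959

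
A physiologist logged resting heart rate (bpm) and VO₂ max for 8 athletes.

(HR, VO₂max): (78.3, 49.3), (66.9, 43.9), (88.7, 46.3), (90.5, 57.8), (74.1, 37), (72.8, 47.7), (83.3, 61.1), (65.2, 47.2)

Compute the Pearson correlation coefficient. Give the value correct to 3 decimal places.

0.551

n = 8, Σx = 619.8, Σy = 390.3, Σx² = 48645.02, Σy² = 19447.57, Σxy = 30516.14
nΣxy − ΣxΣy = 244129.12 − 241907.94 = 2221.18
nΣx² − (Σx)² = 389160.16 − 384152.04 = 5008.12; nΣy² − (Σy)² = 155580.56 − 152334.09 = 3246.47
r = 2221.18 / √(5008.12 × 3246.47) = 2221.18 / 4032.2092 ≈ 0.551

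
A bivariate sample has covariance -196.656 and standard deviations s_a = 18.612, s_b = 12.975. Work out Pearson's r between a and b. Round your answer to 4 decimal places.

-0.8143

r = Cov(a,b) / (s_a · s_b) = -196.656 / (18.612 × 12.975)
  = -196.656 / 241.4907 ≈ -0.8143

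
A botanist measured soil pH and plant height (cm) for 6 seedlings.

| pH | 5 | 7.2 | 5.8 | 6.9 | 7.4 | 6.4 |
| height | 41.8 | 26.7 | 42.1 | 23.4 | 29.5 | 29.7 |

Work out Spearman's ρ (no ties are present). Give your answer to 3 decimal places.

Rank pH: 1, 5, 2, 4, 6, 3
Rank height: 5, 2, 6, 1, 3, 4
d = rank(pH) − rank(height): -4, 3, -4, 3, 3, -1; Σd² = 60
ρ = 1 − 6Σd² / [n(n²−1)] = 1 − 6×60 / (6×35) = 1 − 360/210 ≈ -0.714

-0.714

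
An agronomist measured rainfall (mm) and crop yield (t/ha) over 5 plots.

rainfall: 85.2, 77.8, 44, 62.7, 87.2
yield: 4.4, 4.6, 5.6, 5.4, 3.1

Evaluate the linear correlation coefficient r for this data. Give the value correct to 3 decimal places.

-0.849

n = 5, Σx = 356.9, Σy = 23.1, Σx² = 26783.01, Σy² = 110.65, Σxy = 1588.06
nΣxy − ΣxΣy = 7940.3 − 8244.39 = -304.09
nΣx² − (Σx)² = 133915.05 − 127377.61 = 6537.44; nΣy² − (Σy)² = 553.25 − 533.61 = 19.64
r = -304.09 / √(6537.44 × 19.64) = -304.09 / 358.3229 ≈ -0.849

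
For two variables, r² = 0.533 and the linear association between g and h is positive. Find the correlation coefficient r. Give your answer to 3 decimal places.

0.730

|r| = √0.533 = 0.730
The association is positive, so r = 0.730.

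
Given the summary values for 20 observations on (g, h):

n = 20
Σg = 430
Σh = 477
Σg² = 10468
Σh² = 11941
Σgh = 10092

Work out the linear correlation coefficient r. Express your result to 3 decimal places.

-0.197

r = (nΣgh − ΣgΣh) / √[(nΣg² − (Σg)²)(nΣh² − (Σh)²)]
Numerator: 20×10092 − 430×477 = -3270
Denominator: √[(209360 − 184900)(238820 − 227529)] = √[24460 × 11291] = 16618.5998
r = -3270 / 16618.5998 ≈ -0.197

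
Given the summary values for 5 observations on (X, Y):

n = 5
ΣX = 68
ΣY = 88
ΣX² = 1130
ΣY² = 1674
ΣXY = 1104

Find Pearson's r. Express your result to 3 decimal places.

r = (nΣXY − ΣXΣY) / √[(nΣX² − (ΣX)²)(nΣY² − (ΣY)²)]
Numerator: 5×1104 − 68×88 = -464
Denominator: √[(5650 − 4624)(8370 − 7744)] = √[1026 × 626] = 801.4212
r = -464 / 801.4212 ≈ -0.579

-0.579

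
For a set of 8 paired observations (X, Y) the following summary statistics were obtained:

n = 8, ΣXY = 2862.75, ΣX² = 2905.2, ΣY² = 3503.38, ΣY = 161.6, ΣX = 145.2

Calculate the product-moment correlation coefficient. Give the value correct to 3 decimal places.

-0.277

r = (nΣXY − ΣXΣY) / √[(nΣX² − (ΣX)²)(nΣY² − (ΣY)²)]
Numerator: 8×2862.75 − 145.2×161.6 = -562.32
Denominator: √[(23241.6 − 21083.04)(28027.04 − 26114.56)] = √[2158.56 × 1912.48] = 2031.7979
r = -562.32 / 2031.7979 ≈ -0.277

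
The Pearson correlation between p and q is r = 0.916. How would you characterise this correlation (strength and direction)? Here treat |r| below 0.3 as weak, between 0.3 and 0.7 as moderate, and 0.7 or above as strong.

r = 0.916 > 0 so the relationship is positive.
|r| = 0.916, which falls in the strong range.

strong positive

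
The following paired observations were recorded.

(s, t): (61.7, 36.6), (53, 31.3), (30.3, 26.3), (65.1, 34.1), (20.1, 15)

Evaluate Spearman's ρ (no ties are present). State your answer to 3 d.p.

Rank s: 4, 3, 2, 5, 1
Rank t: 5, 3, 2, 4, 1
d = rank(s) − rank(t): -1, 0, 0, 1, 0; Σd² = 2
ρ = 1 − 6Σd² / [n(n²−1)] = 1 − 6×2 / (5×24) = 1 − 12/120 ≈ 0.900

0.900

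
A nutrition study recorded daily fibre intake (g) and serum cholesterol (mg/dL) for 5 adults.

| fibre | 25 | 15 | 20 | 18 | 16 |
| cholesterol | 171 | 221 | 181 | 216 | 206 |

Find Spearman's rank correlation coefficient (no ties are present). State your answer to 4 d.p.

Rank fibre: 5, 1, 4, 3, 2
Rank cholesterol: 1, 5, 2, 4, 3
d = rank(fibre) − rank(cholesterol): 4, -4, 2, -1, -1; Σd² = 38
ρ = 1 − 6Σd² / [n(n²−1)] = 1 − 6×38 / (5×24) = 1 − 228/120 ≈ -0.9000

-0.9000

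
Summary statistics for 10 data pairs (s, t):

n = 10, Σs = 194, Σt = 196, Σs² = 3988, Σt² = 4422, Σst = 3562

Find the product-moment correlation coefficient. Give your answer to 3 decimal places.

-0.666

r = (nΣst − ΣsΣt) / √[(nΣs² − (Σs)²)(nΣt² − (Σt)²)]
Numerator: 10×3562 − 194×196 = -2404
Denominator: √[(39880 − 37636)(44220 − 38416)] = √[2244 × 5804] = 3608.9023
r = -2404 / 3608.9023 ≈ -0.666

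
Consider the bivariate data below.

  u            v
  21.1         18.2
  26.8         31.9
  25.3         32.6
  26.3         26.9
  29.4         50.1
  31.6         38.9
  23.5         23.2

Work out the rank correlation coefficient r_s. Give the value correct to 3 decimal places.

0.857

Rank u: 1, 5, 3, 4, 6, 7, 2
Rank v: 1, 4, 5, 3, 7, 6, 2
d = rank(u) − rank(v): 0, 1, -2, 1, -1, 1, 0; Σd² = 8
ρ = 1 − 6Σd² / [n(n²−1)] = 1 − 6×8 / (7×48) = 1 − 48/336 ≈ 0.857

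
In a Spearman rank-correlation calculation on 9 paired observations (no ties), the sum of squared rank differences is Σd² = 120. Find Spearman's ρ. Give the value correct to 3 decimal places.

0.000

ρ = 1 − 6Σd² / [n(n²−1)] = 1 − 6×120 / (9×80)
  = 1 − 720/720 = 1 − 1.0000 ≈ 0.000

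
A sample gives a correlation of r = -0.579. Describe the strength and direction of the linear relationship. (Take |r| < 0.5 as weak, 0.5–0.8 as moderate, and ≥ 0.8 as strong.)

r = -0.579 < 0 so the relationship is negative.
|r| = 0.579, which falls in the moderate range.

moderate negative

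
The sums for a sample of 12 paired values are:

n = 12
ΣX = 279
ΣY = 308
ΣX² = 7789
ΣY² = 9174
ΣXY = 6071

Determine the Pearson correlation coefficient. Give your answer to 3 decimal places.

r = (nΣXY − ΣXΣY) / √[(nΣX² − (ΣX)²)(nΣY² − (ΣY)²)]
Numerator: 12×6071 − 279×308 = -13080
Denominator: √[(93468 − 77841)(110088 − 94864)] = √[15627 × 15224] = 15424.1839
r = -13080 / 15424.1839 ≈ -0.848

-0.848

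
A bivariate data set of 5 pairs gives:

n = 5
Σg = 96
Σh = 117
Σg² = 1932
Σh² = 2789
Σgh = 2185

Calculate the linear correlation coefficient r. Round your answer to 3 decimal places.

-0.911

r = (nΣgh − ΣgΣh) / √[(nΣg² − (Σg)²)(nΣh² − (Σh)²)]
Numerator: 5×2185 − 96×117 = -307
Denominator: √[(9660 − 9216)(13945 − 13689)] = √[444 × 256] = 337.1409
r = -307 / 337.1409 ≈ -0.911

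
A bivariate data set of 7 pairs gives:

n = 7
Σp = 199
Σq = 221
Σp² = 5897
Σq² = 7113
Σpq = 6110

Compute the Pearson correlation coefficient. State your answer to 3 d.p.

-0.958

r = (nΣpq − ΣpΣq) / √[(nΣp² − (Σp)²)(nΣq² − (Σq)²)]
Numerator: 7×6110 − 199×221 = -1209
Denominator: √[(41279 − 39601)(49791 − 48841)] = √[1678 × 950] = 1262.5767
r = -1209 / 1262.5767 ≈ -0.958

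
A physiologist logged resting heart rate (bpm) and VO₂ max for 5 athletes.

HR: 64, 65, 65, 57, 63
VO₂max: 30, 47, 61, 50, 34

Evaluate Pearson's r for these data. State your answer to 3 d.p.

-0.057

n = 5, Σx = 314, Σy = 222, Σx² = 19764, Σy² = 10486, Σxy = 13932
nΣxy − ΣxΣy = 69660 − 69708 = -48
nΣx² − (Σx)² = 98820 − 98596 = 224; nΣy² − (Σy)² = 52430 − 49284 = 3146
r = -48 / √(224 × 3146) = -48 / 839.4665 ≈ -0.057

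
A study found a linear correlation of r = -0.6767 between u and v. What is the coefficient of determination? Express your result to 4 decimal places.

r² = (-0.6767)² = 0.4579

0.4579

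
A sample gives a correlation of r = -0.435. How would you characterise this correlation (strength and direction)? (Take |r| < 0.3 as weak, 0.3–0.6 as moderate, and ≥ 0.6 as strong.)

moderate negative

r = -0.435 < 0 so the relationship is negative.
|r| = 0.435, which falls in the moderate range.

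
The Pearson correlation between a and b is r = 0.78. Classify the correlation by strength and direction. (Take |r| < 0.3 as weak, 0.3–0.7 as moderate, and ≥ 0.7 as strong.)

strong positive

r = 0.78 > 0 so the relationship is positive.
|r| = 0.78, which falls in the strong range.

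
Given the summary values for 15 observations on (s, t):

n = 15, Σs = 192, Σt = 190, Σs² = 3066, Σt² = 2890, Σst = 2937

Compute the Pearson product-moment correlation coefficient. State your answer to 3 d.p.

0.931

r = (nΣst − ΣsΣt) / √[(nΣs² − (Σs)²)(nΣt² − (Σt)²)]
Numerator: 15×2937 − 192×190 = 7575
Denominator: √[(45990 − 36864)(43350 − 36100)] = √[9126 × 7250] = 8134.0949
r = 7575 / 8134.0949 ≈ 0.931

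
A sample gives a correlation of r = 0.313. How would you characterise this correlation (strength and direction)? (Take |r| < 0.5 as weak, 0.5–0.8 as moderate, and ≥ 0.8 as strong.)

r = 0.313 > 0 so the relationship is positive.
|r| = 0.313, which falls in the weak range.

weak positive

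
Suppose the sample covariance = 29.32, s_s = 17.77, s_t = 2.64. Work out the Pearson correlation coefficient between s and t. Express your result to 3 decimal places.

0.625

r = Cov(s,t) / (s_s · s_t) = 29.32 / (17.77 × 2.64)
  = 29.32 / 46.9128 ≈ 0.625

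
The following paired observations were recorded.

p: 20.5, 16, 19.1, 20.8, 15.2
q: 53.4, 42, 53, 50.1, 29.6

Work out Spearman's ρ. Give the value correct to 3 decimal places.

0.700

Rank p: 4, 2, 3, 5, 1
Rank q: 5, 2, 4, 3, 1
d = rank(p) − rank(q): -1, 0, -1, 2, 0; Σd² = 6
ρ = 1 − 6Σd² / [n(n²−1)] = 1 − 6×6 / (5×24) = 1 − 36/120 ≈ 0.700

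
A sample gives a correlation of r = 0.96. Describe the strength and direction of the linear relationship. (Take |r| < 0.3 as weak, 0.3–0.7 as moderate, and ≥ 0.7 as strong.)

r = 0.96 > 0 so the relationship is positive.
|r| = 0.96, which falls in the strong range.

strong positive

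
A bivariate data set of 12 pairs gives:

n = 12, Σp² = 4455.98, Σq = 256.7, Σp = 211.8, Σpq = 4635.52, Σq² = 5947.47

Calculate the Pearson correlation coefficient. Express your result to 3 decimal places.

0.183

r = (nΣpq − ΣpΣq) / √[(nΣp² − (Σp)²)(nΣq² − (Σq)²)]
Numerator: 12×4635.52 − 211.8×256.7 = 1257.18
Denominator: √[(53471.76 − 44859.24)(71369.64 − 65894.89)] = √[8612.52 × 5474.75] = 6866.6873
r = 1257.18 / 6866.6873 ≈ 0.183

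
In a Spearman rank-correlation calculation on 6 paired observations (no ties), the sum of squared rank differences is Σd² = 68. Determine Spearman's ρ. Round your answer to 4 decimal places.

ρ = 1 − 6Σd² / [n(n²−1)] = 1 − 6×68 / (6×35)
  = 1 − 408/210 = 1 − 1.94286 ≈ -0.9429

-0.9429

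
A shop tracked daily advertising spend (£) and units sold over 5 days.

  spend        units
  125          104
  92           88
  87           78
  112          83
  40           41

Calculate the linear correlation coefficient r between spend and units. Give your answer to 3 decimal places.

0.955

n = 5, Σx = 456, Σy = 394, Σx² = 45802, Σy² = 33214, Σxy = 38818
nΣxy − ΣxΣy = 194090 − 179664 = 14426
nΣx² − (Σx)² = 229010 − 207936 = 21074; nΣy² − (Σy)² = 166070 − 155236 = 10834
r = 14426 / √(21074 × 10834) = 14426 / 15110.1197 ≈ 0.955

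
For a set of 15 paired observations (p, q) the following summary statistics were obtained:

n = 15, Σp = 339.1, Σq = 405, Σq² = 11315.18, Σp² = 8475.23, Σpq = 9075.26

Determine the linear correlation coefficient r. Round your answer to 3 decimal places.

-0.145

r = (nΣpq − ΣpΣq) / √[(nΣp² − (Σp)²)(nΣq² − (Σq)²)]
Numerator: 15×9075.26 − 339.1×405 = -1206.6
Denominator: √[(127128.45 − 114988.81)(169727.7 − 164025)] = √[12139.64 × 5702.7] = 8320.3801
r = -1206.6 / 8320.3801 ≈ -0.145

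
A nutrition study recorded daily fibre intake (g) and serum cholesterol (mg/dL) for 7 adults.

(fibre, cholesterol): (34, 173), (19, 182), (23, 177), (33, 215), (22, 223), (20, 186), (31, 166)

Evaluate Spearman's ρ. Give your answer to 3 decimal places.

-0.357

Rank fibre: 7, 1, 4, 6, 3, 2, 5
Rank cholesterol: 2, 4, 3, 6, 7, 5, 1
d = rank(fibre) − rank(cholesterol): 5, -3, 1, 0, -4, -3, 4; Σd² = 76
ρ = 1 − 6Σd² / [n(n²−1)] = 1 − 6×76 / (7×48) = 1 − 456/336 ≈ -0.357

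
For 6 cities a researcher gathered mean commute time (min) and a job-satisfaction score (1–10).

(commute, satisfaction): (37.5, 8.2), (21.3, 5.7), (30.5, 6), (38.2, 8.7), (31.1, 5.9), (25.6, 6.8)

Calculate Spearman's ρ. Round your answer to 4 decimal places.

Rank commute: 5, 1, 3, 6, 4, 2
Rank satisfaction: 5, 1, 3, 6, 2, 4
d = rank(commute) − rank(satisfaction): 0, 0, 0, 0, 2, -2; Σd² = 8
ρ = 1 − 6Σd² / [n(n²−1)] = 1 − 6×8 / (6×35) = 1 − 48/210 ≈ 0.7714

0.7714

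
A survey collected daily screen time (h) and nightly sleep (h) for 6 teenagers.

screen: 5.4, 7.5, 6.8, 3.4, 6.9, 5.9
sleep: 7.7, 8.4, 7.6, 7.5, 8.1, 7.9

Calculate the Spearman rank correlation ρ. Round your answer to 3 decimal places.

0.829

Rank screen: 2, 6, 4, 1, 5, 3
Rank sleep: 3, 6, 2, 1, 5, 4
d = rank(screen) − rank(sleep): -1, 0, 2, 0, 0, -1; Σd² = 6
ρ = 1 − 6Σd² / [n(n²−1)] = 1 − 6×6 / (6×35) = 1 − 36/210 ≈ 0.829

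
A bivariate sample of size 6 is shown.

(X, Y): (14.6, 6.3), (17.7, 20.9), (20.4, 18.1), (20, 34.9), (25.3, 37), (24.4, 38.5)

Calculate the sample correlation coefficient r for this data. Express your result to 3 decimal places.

0.879

n = 6, ΣX = 122.4, ΣY = 155.7, ΣX² = 2578.06, ΣY² = 4873.37, ΣXY = 3404.65
nΣXY − ΣXΣY = 20427.9 − 19057.68 = 1370.22
nΣX² − (ΣX)² = 15468.36 − 14981.76 = 486.6; nΣY² − (ΣY)² = 29240.22 − 24242.49 = 4997.73
r = 1370.22 / √(486.6 × 4997.73) = 1370.22 / 1559.4536 ≈ 0.879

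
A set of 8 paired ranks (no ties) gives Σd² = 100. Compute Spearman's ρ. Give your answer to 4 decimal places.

-0.1905

ρ = 1 − 6Σd² / [n(n²−1)] = 1 − 6×100 / (8×63)
  = 1 − 600/504 = 1 − 1.19048 ≈ -0.1905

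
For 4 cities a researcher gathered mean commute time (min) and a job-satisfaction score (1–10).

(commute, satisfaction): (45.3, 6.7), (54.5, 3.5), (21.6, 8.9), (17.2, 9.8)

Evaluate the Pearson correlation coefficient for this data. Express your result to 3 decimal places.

n = 4, Σx = 138.6, Σy = 28.9, Σx² = 5784.74, Σy² = 232.39, Σxy = 855.06
nΣxy − ΣxΣy = 3420.24 − 4005.54 = -585.3
nΣx² − (Σx)² = 23138.96 − 19209.96 = 3929; nΣy² − (Σy)² = 929.56 − 835.21 = 94.35
r = -585.3 / √(3929 × 94.35) = -585.3 / 608.8523 ≈ -0.961

-0.961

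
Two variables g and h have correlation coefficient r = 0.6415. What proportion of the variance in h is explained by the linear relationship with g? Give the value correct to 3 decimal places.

r² = (0.6415)² = 0.412

0.412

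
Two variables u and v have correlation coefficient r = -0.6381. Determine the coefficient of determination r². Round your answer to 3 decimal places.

0.407

r² = (-0.6381)² = 0.407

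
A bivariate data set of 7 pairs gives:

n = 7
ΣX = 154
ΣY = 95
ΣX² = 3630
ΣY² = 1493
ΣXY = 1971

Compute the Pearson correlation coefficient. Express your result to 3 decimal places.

r = (nΣXY − ΣXΣY) / √[(nΣX² − (ΣX)²)(nΣY² − (ΣY)²)]
Numerator: 7×1971 − 154×95 = -833
Denominator: √[(25410 − 23716)(10451 − 9025)] = √[1694 × 1426] = 1554.2342
r = -833 / 1554.2342 ≈ -0.536

-0.536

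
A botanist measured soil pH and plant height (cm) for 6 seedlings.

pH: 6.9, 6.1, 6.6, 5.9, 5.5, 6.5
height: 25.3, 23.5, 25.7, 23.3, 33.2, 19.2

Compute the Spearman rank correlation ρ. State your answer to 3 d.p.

Rank pH: 6, 3, 5, 2, 1, 4
Rank height: 4, 3, 5, 2, 6, 1
d = rank(pH) − rank(height): 2, 0, 0, 0, -5, 3; Σd² = 38
ρ = 1 − 6Σd² / [n(n²−1)] = 1 − 6×38 / (6×35) = 1 − 228/210 ≈ -0.086

-0.086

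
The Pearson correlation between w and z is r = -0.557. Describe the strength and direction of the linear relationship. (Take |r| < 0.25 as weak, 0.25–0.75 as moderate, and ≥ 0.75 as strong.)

moderate negative

r = -0.557 < 0 so the relationship is negative.
|r| = 0.557, which falls in the moderate range.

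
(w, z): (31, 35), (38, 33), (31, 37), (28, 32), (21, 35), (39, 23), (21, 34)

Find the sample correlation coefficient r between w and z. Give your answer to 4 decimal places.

n = 7, Σw = 209, Σz = 229, Σw² = 6553, Σz² = 7617, Σwz = 6728
nΣwz − ΣwΣz = 47096 − 47861 = -765
nΣw² − (Σw)² = 45871 − 43681 = 2190; nΣz² − (Σz)² = 53319 − 52441 = 878
r = -765 / √(2190 × 878) = -765 / 1386.6579 ≈ -0.5517

-0.5517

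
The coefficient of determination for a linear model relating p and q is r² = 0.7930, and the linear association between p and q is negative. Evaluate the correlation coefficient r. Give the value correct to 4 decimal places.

-0.8905

|r| = √0.7930 = 0.8905
The association is negative, so r = −0.8905.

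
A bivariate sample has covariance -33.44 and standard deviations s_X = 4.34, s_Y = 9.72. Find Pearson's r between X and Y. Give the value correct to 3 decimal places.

r = Cov(X,Y) / (s_X · s_Y) = -33.44 / (4.34 × 9.72)
  = -33.44 / 42.1848 ≈ -0.793

-0.793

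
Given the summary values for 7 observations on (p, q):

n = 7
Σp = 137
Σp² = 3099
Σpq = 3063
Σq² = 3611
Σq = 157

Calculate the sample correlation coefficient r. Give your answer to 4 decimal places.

-0.0502

r = (nΣpq − ΣpΣq) / √[(nΣp² − (Σp)²)(nΣq² − (Σq)²)]
Numerator: 7×3063 − 137×157 = -68
Denominator: √[(21693 − 18769)(25277 − 24649)] = √[2924 × 628] = 1355.0911
r = -68 / 1355.0911 ≈ -0.0502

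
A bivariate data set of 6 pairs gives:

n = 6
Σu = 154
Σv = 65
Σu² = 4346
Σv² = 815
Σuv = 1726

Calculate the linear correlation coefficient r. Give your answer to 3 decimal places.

r = (nΣuv − ΣuΣv) / √[(nΣu² − (Σu)²)(nΣv² − (Σv)²)]
Numerator: 6×1726 − 154×65 = 346
Denominator: √[(26076 − 23716)(4890 − 4225)] = √[2360 × 665] = 1252.7570
r = 346 / 1252.7570 ≈ 0.276

0.276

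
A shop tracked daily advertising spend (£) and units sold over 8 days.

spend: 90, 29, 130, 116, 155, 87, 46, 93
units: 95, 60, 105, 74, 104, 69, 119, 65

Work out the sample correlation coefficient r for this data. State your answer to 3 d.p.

n = 8, Σx = 746, Σy = 691, Σx² = 81656, Σy² = 63089, Σxy = 66166
nΣxy − ΣxΣy = 529328 − 515486 = 13842
nΣx² − (Σx)² = 653248 − 556516 = 96732; nΣy² − (Σy)² = 504712 − 477481 = 27231
r = 13842 / √(96732 × 27231) = 13842 / 51323.5725 ≈ 0.270

0.270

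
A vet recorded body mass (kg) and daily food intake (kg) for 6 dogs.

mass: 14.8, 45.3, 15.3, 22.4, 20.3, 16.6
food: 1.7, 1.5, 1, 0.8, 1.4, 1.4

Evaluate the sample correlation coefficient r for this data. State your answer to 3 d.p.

n = 6, Σx = 134.7, Σy = 7.8, Σx² = 3694.63, Σy² = 10.7, Σxy = 177.99
nΣxy − ΣxΣy = 1067.94 − 1050.66 = 17.28
nΣx² − (Σx)² = 22167.78 − 18144.09 = 4023.69; nΣy² − (Σy)² = 64.2 − 60.84 = 3.36
r = 17.28 / √(4023.69 × 3.36) = 17.28 / 116.2738 ≈ 0.149

0.149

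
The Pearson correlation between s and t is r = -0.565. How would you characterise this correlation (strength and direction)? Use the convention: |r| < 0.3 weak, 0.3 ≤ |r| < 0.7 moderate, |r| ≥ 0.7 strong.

r = -0.565 < 0 so the relationship is negative.
|r| = 0.565, which falls in the moderate range.

moderate negative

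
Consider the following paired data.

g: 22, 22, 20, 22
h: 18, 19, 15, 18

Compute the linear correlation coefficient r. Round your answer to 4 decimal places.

0.9623

n = 4, Σg = 86, Σh = 70, Σg² = 1852, Σh² = 1234, Σgh = 1510
nΣgh − ΣgΣh = 6040 − 6020 = 20
nΣg² − (Σg)² = 7408 − 7396 = 12; nΣh² − (Σh)² = 4936 − 4900 = 36
r = 20 / √(12 × 36) = 20 / 20.7846 ≈ 0.9623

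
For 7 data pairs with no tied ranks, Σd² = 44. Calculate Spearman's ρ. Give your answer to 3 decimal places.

0.214

ρ = 1 − 6Σd² / [n(n²−1)] = 1 − 6×44 / (7×48)
  = 1 − 264/336 = 1 − 0.7857 ≈ 0.214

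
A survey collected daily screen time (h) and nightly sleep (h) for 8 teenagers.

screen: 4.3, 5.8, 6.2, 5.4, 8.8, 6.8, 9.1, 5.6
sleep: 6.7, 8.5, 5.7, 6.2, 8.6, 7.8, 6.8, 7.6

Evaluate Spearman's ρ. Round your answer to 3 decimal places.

0.405

Rank screen: 1, 4, 5, 2, 7, 6, 8, 3
Rank sleep: 3, 7, 1, 2, 8, 6, 4, 5
d = rank(screen) − rank(sleep): -2, -3, 4, 0, -1, 0, 4, -2; Σd² = 50
ρ = 1 − 6Σd² / [n(n²−1)] = 1 − 6×50 / (8×63) = 1 − 300/504 ≈ 0.405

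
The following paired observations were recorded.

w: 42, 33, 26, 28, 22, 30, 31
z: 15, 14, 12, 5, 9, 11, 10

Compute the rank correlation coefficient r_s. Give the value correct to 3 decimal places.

Rank w: 7, 6, 2, 3, 1, 4, 5
Rank z: 7, 6, 5, 1, 2, 4, 3
d = rank(w) − rank(z): 0, 0, -3, 2, -1, 0, 2; Σd² = 18
ρ = 1 − 6Σd² / [n(n²−1)] = 1 − 6×18 / (7×48) = 1 − 108/336 ≈ 0.679

0.679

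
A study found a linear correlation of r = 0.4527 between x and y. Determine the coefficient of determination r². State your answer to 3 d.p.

r² = (0.4527)² = 0.205

0.205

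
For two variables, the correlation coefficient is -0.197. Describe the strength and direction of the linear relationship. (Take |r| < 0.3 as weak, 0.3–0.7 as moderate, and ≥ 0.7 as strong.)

r = -0.197 < 0 so the relationship is negative.
|r| = 0.197, which falls in the weak range.

weak negative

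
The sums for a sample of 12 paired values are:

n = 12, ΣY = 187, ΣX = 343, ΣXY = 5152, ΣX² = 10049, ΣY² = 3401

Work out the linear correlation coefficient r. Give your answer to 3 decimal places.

-0.559

r = (nΣXY − ΣXΣY) / √[(nΣX² − (ΣX)²)(nΣY² − (ΣY)²)]
Numerator: 12×5152 − 343×187 = -2317
Denominator: √[(120588 − 117649)(40812 − 34969)] = √[2939 × 5843] = 4143.9808
r = -2317 / 4143.9808 ≈ -0.559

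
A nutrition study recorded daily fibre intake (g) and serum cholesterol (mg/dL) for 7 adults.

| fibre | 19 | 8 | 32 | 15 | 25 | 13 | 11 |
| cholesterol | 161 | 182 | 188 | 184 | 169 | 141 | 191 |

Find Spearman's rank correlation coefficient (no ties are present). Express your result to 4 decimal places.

-0.0357

Rank fibre: 5, 1, 7, 4, 6, 3, 2
Rank cholesterol: 2, 4, 6, 5, 3, 1, 7
d = rank(fibre) − rank(cholesterol): 3, -3, 1, -1, 3, 2, -5; Σd² = 58
ρ = 1 − 6Σd² / [n(n²−1)] = 1 − 6×58 / (7×48) = 1 − 348/336 ≈ -0.0357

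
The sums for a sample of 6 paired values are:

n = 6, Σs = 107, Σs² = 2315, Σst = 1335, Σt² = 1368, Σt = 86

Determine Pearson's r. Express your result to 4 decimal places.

r = (nΣst − ΣsΣt) / √[(nΣs² − (Σs)²)(nΣt² − (Σt)²)]
Numerator: 6×1335 − 107×86 = -1192
Denominator: √[(13890 − 11449)(8208 − 7396)] = √[2441 × 812] = 1407.8679
r = -1192 / 1407.8679 ≈ -0.8467

-0.8467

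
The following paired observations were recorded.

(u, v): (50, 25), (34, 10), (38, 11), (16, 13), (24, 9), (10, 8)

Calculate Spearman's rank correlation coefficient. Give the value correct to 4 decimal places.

Rank u: 6, 4, 5, 2, 3, 1
Rank v: 6, 3, 4, 5, 2, 1
d = rank(u) − rank(v): 0, 1, 1, -3, 1, 0; Σd² = 12
ρ = 1 − 6Σd² / [n(n²−1)] = 1 − 6×12 / (6×35) = 1 − 72/210 ≈ 0.6571

0.6571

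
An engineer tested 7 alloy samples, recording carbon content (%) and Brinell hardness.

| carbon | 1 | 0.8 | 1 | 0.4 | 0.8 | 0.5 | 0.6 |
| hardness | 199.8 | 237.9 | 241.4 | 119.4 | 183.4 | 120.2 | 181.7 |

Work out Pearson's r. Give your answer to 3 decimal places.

n = 7, Σx = 5.1, Σy = 1283.8, Σx² = 4.05, Σy² = 250145.26, Σxy = 995.12
nΣxy − ΣxΣy = 6965.84 − 6547.38 = 418.46
nΣx² − (Σx)² = 28.35 − 26.01 = 2.34; nΣy² − (Σy)² = 1751016.82 − 1648142.44 = 102874.38
r = 418.46 / √(2.34 × 102874.38) = 418.46 / 490.6384 ≈ 0.853

0.853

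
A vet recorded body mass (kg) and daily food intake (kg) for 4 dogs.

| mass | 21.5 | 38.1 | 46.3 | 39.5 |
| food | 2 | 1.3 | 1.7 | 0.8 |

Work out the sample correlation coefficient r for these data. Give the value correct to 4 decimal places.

n = 4, Σx = 145.4, Σy = 5.8, Σx² = 5617.8, Σy² = 9.22, Σxy = 202.84
nΣxy − ΣxΣy = 811.36 − 843.32 = -31.96
nΣx² − (Σx)² = 22471.2 − 21141.16 = 1330.04; nΣy² − (Σy)² = 36.88 − 33.64 = 3.24
r = -31.96 / √(1330.04 × 3.24) = -31.96 / 65.6455 ≈ -0.4869

-0.4869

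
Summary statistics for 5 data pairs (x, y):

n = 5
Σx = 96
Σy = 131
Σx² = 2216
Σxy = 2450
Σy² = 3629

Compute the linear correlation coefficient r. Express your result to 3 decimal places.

r = (nΣxy − ΣxΣy) / √[(nΣx² − (Σx)²)(nΣy² − (Σy)²)]
Numerator: 5×2450 − 96×131 = -326
Denominator: √[(11080 − 9216)(18145 − 17161)] = √[1864 × 984] = 1354.3175
r = -326 / 1354.3175 ≈ -0.241

-0.241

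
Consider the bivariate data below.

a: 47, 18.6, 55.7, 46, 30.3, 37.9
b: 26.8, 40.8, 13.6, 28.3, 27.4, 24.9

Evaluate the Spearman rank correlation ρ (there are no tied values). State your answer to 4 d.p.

-0.7143

Rank a: 5, 1, 6, 4, 2, 3
Rank b: 3, 6, 1, 5, 4, 2
d = rank(a) − rank(b): 2, -5, 5, -1, -2, 1; Σd² = 60
ρ = 1 − 6Σd² / [n(n²−1)] = 1 − 6×60 / (6×35) = 1 − 360/210 ≈ -0.7143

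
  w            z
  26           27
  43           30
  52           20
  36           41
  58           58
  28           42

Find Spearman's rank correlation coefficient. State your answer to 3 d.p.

0.200

Rank w: 1, 4, 5, 3, 6, 2
Rank z: 2, 3, 1, 4, 6, 5
d = rank(w) − rank(z): -1, 1, 4, -1, 0, -3; Σd² = 28
ρ = 1 − 6Σd² / [n(n²−1)] = 1 − 6×28 / (6×35) = 1 − 168/210 ≈ 0.200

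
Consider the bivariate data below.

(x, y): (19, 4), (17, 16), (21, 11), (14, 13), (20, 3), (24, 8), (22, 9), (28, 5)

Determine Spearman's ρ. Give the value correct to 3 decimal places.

Rank x: 3, 2, 5, 1, 4, 7, 6, 8
Rank y: 2, 8, 6, 7, 1, 4, 5, 3
d = rank(x) − rank(y): 1, -6, -1, -6, 3, 3, 1, 5; Σd² = 118
ρ = 1 − 6Σd² / [n(n²−1)] = 1 − 6×118 / (8×63) = 1 − 708/504 ≈ -0.405

-0.405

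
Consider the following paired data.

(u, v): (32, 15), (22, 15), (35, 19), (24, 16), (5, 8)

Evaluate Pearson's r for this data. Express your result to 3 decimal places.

n = 5, Σu = 118, Σv = 73, Σu² = 3334, Σv² = 1131, Σuv = 1899
nΣuv − ΣuΣv = 9495 − 8614 = 881
nΣu² − (Σu)² = 16670 − 13924 = 2746; nΣv² − (Σv)² = 5655 − 5329 = 326
r = 881 / √(2746 × 326) = 881 / 946.1480 ≈ 0.931

0.931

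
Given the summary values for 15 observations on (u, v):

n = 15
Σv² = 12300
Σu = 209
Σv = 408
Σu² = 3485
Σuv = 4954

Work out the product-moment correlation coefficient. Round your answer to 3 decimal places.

-0.880

r = (nΣuv − ΣuΣv) / √[(nΣu² − (Σu)²)(nΣv² − (Σv)²)]
Numerator: 15×4954 − 209×408 = -10962
Denominator: √[(52275 − 43681)(184500 − 166464)] = √[8594 × 18036] = 12449.9552
r = -10962 / 12449.9552 ≈ -0.880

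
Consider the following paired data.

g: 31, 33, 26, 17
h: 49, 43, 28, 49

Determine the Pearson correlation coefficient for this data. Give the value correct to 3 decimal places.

n = 4, Σg = 107, Σh = 169, Σg² = 3015, Σh² = 7435, Σgh = 4499
nΣgh − ΣgΣh = 17996 − 18083 = -87
nΣg² − (Σg)² = 12060 − 11449 = 611; nΣh² − (Σh)² = 29740 − 28561 = 1179
r = -87 / √(611 × 1179) = -87 / 848.7455 ≈ -0.103

-0.103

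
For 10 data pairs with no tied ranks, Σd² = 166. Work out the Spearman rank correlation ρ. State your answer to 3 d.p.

ρ = 1 − 6Σd² / [n(n²−1)] = 1 − 6×166 / (10×99)
  = 1 − 996/990 = 1 − 1.0061 ≈ -0.006

-0.006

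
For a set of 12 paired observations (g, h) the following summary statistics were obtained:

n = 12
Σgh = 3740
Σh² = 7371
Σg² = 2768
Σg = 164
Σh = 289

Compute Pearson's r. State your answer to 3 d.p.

-0.451

r = (nΣgh − ΣgΣh) / √[(nΣg² − (Σg)²)(nΣh² − (Σh)²)]
Numerator: 12×3740 − 164×289 = -2516
Denominator: √[(33216 − 26896)(88452 − 83521)] = √[6320 × 4931] = 5582.4654
r = -2516 / 5582.4654 ≈ -0.451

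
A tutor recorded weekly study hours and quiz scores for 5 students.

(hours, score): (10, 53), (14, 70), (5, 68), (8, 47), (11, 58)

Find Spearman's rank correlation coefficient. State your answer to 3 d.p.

0.400

Rank hours: 3, 5, 1, 2, 4
Rank score: 2, 5, 4, 1, 3
d = rank(hours) − rank(score): 1, 0, -3, 1, 1; Σd² = 12
ρ = 1 − 6Σd² / [n(n²−1)] = 1 − 6×12 / (5×24) = 1 − 72/120 ≈ 0.400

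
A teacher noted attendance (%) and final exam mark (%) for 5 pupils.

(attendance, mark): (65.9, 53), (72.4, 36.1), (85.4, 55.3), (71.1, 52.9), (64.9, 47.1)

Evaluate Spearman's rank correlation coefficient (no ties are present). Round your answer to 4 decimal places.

0.3000

Rank attendance: 2, 4, 5, 3, 1
Rank mark: 4, 1, 5, 3, 2
d = rank(attendance) − rank(mark): -2, 3, 0, 0, -1; Σd² = 14
ρ = 1 − 6Σd² / [n(n²−1)] = 1 − 6×14 / (5×24) = 1 − 84/120 ≈ 0.3000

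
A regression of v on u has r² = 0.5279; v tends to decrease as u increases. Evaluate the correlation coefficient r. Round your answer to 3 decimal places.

-0.727

|r| = √0.5279 = 0.727
The association is negative, so r = −0.727.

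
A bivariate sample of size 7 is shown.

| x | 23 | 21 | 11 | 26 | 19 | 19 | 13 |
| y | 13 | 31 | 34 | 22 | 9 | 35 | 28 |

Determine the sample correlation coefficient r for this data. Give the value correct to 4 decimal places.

-0.4507

n = 7, Σx = 132, Σy = 172, Σx² = 2658, Σy² = 4860, Σxy = 3096
nΣxy − ΣxΣy = 21672 − 22704 = -1032
nΣx² − (Σx)² = 18606 − 17424 = 1182; nΣy² − (Σy)² = 34020 − 29584 = 4436
r = -1032 / √(1182 × 4436) = -1032 / 2289.8367 ≈ -0.4507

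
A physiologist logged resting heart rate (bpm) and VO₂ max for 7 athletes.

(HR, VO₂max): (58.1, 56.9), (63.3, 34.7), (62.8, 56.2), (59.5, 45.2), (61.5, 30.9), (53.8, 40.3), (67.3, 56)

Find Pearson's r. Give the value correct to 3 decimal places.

n = 7, Σx = 426.3, Σy = 320.2, Σx² = 26072.57, Σy² = 15358.08, Σxy = 19558.45
nΣxy − ΣxΣy = 136909.15 − 136501.26 = 407.89
nΣx² − (Σx)² = 182507.99 − 181731.69 = 776.3; nΣy² − (Σy)² = 107506.56 − 102528.04 = 4978.52
r = 407.89 / √(776.3 × 4978.52) = 407.89 / 1965.9158 ≈ 0.207

0.207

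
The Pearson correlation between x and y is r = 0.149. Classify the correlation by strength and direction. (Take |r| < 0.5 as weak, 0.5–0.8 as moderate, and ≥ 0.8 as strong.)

weak positive

r = 0.149 > 0 so the relationship is positive.
|r| = 0.149, which falls in the weak range.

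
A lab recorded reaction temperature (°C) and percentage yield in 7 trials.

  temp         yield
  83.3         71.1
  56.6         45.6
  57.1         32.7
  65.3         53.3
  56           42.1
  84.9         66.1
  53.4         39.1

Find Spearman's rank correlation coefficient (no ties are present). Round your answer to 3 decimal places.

Rank temp: 6, 3, 4, 5, 2, 7, 1
Rank yield: 7, 4, 1, 5, 3, 6, 2
d = rank(temp) − rank(yield): -1, -1, 3, 0, -1, 1, -1; Σd² = 14
ρ = 1 − 6Σd² / [n(n²−1)] = 1 − 6×14 / (7×48) = 1 − 84/336 ≈ 0.750

0.750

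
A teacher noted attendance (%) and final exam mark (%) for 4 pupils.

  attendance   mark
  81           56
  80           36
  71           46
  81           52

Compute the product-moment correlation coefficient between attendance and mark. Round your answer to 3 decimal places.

0.209

n = 4, Σx = 313, Σy = 190, Σx² = 24563, Σy² = 9252, Σxy = 14894
nΣxy − ΣxΣy = 59576 − 59470 = 106
nΣx² − (Σx)² = 98252 − 97969 = 283; nΣy² − (Σy)² = 37008 − 36100 = 908
r = 106 / √(283 × 908) = 106 / 506.9162 ≈ 0.209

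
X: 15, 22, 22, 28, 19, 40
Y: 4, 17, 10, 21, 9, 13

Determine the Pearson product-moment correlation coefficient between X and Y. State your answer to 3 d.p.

0.498

n = 6, ΣX = 146, ΣY = 74, ΣX² = 3938, ΣY² = 1096, ΣXY = 1933
nΣXY − ΣXΣY = 11598 − 10804 = 794
nΣX² − (ΣX)² = 23628 − 21316 = 2312; nΣY² − (ΣY)² = 6576 − 5476 = 1100
r = 794 / √(2312 × 1100) = 794 / 1594.7414 ≈ 0.498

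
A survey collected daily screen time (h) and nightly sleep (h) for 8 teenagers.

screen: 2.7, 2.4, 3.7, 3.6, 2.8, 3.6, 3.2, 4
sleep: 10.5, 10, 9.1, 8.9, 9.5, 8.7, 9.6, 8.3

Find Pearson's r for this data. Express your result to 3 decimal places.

-0.896

n = 8, Σx = 26, Σy = 74.6, Σx² = 86.74, Σy² = 699.26, Σxy = 239.9
nΣxy − ΣxΣy = 1919.2 − 1939.6 = -20.4
nΣx² − (Σx)² = 693.92 − 676 = 17.92; nΣy² − (Σy)² = 5594.08 − 5565.16 = 28.92
r = -20.4 / √(17.92 × 28.92) = -20.4 / 22.7650 ≈ -0.896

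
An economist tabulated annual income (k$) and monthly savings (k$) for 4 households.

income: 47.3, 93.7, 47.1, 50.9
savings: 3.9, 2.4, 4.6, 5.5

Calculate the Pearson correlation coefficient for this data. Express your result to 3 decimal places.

-0.829

n = 4, Σx = 239, Σy = 16.4, Σx² = 15826.2, Σy² = 72.38, Σxy = 905.96
nΣxy − ΣxΣy = 3623.84 − 3919.6 = -295.76
nΣx² − (Σx)² = 63304.8 − 57121 = 6183.8; nΣy² − (Σy)² = 289.52 − 268.96 = 20.56
r = -295.76 / √(6183.8 × 20.56) = -295.76 / 356.5655 ≈ -0.829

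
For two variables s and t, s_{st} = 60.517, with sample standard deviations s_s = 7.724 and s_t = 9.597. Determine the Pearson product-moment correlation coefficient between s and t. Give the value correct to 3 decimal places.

r = Cov(s,t) / (s_s · s_t) = 60.517 / (7.724 × 9.597)
  = 60.517 / 74.1272 ≈ 0.816

0.816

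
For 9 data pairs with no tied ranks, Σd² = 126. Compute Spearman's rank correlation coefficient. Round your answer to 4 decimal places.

ρ = 1 − 6Σd² / [n(n²−1)] = 1 − 6×126 / (9×80)
  = 1 − 756/720 = 1 − 1.05000 ≈ -0.0500

-0.0500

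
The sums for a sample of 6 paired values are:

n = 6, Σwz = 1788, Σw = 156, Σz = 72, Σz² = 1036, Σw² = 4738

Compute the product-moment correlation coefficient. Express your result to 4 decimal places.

-0.2453

r = (nΣwz − ΣwΣz) / √[(nΣw² − (Σw)²)(nΣz² − (Σz)²)]
Numerator: 6×1788 − 156×72 = -504
Denominator: √[(28428 − 24336)(6216 − 5184)] = √[4092 × 1032] = 2054.9803
r = -504 / 2054.9803 ≈ -0.2453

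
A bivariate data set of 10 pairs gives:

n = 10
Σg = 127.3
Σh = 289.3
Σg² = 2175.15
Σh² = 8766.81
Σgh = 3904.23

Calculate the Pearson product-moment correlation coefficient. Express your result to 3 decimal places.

0.472

r = (nΣgh − ΣgΣh) / √[(nΣg² − (Σg)²)(nΣh² − (Σh)²)]
Numerator: 10×3904.23 − 127.3×289.3 = 2214.41
Denominator: √[(21751.5 − 16205.29)(87668.1 − 83694.49)] = √[5546.21 × 3973.61] = 4694.5155
r = 2214.41 / 4694.5155 ≈ 0.472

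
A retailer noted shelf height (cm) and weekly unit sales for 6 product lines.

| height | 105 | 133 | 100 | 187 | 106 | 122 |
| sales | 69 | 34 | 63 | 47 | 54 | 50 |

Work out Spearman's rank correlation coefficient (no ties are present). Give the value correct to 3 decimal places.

-0.886

Rank height: 2, 5, 1, 6, 3, 4
Rank sales: 6, 1, 5, 2, 4, 3
d = rank(height) − rank(sales): -4, 4, -4, 4, -1, 1; Σd² = 66
ρ = 1 − 6Σd² / [n(n²−1)] = 1 − 6×66 / (6×35) = 1 − 396/210 ≈ -0.886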